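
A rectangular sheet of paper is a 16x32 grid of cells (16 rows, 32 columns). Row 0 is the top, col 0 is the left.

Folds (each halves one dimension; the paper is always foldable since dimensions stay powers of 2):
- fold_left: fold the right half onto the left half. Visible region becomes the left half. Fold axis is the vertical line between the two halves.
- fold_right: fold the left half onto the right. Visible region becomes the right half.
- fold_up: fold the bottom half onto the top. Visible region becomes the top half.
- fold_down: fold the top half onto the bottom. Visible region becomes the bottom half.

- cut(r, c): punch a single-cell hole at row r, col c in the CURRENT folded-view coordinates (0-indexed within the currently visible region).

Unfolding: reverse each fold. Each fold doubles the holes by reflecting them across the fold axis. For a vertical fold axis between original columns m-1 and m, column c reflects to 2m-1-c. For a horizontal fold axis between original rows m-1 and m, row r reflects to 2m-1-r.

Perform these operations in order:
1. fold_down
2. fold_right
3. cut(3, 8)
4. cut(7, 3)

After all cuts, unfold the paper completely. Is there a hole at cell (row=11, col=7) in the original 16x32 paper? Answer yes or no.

Answer: yes

Derivation:
Op 1 fold_down: fold axis h@8; visible region now rows[8,16) x cols[0,32) = 8x32
Op 2 fold_right: fold axis v@16; visible region now rows[8,16) x cols[16,32) = 8x16
Op 3 cut(3, 8): punch at orig (11,24); cuts so far [(11, 24)]; region rows[8,16) x cols[16,32) = 8x16
Op 4 cut(7, 3): punch at orig (15,19); cuts so far [(11, 24), (15, 19)]; region rows[8,16) x cols[16,32) = 8x16
Unfold 1 (reflect across v@16): 4 holes -> [(11, 7), (11, 24), (15, 12), (15, 19)]
Unfold 2 (reflect across h@8): 8 holes -> [(0, 12), (0, 19), (4, 7), (4, 24), (11, 7), (11, 24), (15, 12), (15, 19)]
Holes: [(0, 12), (0, 19), (4, 7), (4, 24), (11, 7), (11, 24), (15, 12), (15, 19)]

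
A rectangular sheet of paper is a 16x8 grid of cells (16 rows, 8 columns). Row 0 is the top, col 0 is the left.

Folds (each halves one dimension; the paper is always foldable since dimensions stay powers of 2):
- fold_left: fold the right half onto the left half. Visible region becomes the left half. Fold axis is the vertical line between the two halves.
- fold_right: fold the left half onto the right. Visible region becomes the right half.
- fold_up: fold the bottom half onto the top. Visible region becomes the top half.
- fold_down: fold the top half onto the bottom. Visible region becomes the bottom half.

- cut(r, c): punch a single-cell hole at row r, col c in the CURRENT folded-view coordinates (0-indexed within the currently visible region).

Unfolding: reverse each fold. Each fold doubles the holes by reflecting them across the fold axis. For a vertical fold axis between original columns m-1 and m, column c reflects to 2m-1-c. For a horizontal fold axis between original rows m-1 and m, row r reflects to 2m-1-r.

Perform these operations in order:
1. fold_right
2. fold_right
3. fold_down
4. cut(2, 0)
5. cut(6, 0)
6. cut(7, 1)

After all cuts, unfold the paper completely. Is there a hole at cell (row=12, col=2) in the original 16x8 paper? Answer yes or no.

Answer: no

Derivation:
Op 1 fold_right: fold axis v@4; visible region now rows[0,16) x cols[4,8) = 16x4
Op 2 fold_right: fold axis v@6; visible region now rows[0,16) x cols[6,8) = 16x2
Op 3 fold_down: fold axis h@8; visible region now rows[8,16) x cols[6,8) = 8x2
Op 4 cut(2, 0): punch at orig (10,6); cuts so far [(10, 6)]; region rows[8,16) x cols[6,8) = 8x2
Op 5 cut(6, 0): punch at orig (14,6); cuts so far [(10, 6), (14, 6)]; region rows[8,16) x cols[6,8) = 8x2
Op 6 cut(7, 1): punch at orig (15,7); cuts so far [(10, 6), (14, 6), (15, 7)]; region rows[8,16) x cols[6,8) = 8x2
Unfold 1 (reflect across h@8): 6 holes -> [(0, 7), (1, 6), (5, 6), (10, 6), (14, 6), (15, 7)]
Unfold 2 (reflect across v@6): 12 holes -> [(0, 4), (0, 7), (1, 5), (1, 6), (5, 5), (5, 6), (10, 5), (10, 6), (14, 5), (14, 6), (15, 4), (15, 7)]
Unfold 3 (reflect across v@4): 24 holes -> [(0, 0), (0, 3), (0, 4), (0, 7), (1, 1), (1, 2), (1, 5), (1, 6), (5, 1), (5, 2), (5, 5), (5, 6), (10, 1), (10, 2), (10, 5), (10, 6), (14, 1), (14, 2), (14, 5), (14, 6), (15, 0), (15, 3), (15, 4), (15, 7)]
Holes: [(0, 0), (0, 3), (0, 4), (0, 7), (1, 1), (1, 2), (1, 5), (1, 6), (5, 1), (5, 2), (5, 5), (5, 6), (10, 1), (10, 2), (10, 5), (10, 6), (14, 1), (14, 2), (14, 5), (14, 6), (15, 0), (15, 3), (15, 4), (15, 7)]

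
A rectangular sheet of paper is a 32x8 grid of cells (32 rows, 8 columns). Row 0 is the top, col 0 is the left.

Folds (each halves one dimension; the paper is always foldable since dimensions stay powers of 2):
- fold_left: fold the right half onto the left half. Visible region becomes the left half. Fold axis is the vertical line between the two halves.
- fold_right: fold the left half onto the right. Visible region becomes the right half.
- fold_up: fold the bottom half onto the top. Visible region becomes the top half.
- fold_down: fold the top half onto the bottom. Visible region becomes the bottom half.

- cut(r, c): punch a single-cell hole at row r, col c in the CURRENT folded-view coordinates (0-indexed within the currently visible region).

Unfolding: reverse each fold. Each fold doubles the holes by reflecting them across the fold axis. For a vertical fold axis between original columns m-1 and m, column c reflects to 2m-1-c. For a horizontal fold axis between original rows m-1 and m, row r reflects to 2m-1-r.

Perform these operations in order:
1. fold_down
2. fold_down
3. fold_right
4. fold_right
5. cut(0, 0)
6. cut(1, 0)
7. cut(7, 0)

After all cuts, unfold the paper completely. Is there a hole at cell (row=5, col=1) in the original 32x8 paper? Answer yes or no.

Op 1 fold_down: fold axis h@16; visible region now rows[16,32) x cols[0,8) = 16x8
Op 2 fold_down: fold axis h@24; visible region now rows[24,32) x cols[0,8) = 8x8
Op 3 fold_right: fold axis v@4; visible region now rows[24,32) x cols[4,8) = 8x4
Op 4 fold_right: fold axis v@6; visible region now rows[24,32) x cols[6,8) = 8x2
Op 5 cut(0, 0): punch at orig (24,6); cuts so far [(24, 6)]; region rows[24,32) x cols[6,8) = 8x2
Op 6 cut(1, 0): punch at orig (25,6); cuts so far [(24, 6), (25, 6)]; region rows[24,32) x cols[6,8) = 8x2
Op 7 cut(7, 0): punch at orig (31,6); cuts so far [(24, 6), (25, 6), (31, 6)]; region rows[24,32) x cols[6,8) = 8x2
Unfold 1 (reflect across v@6): 6 holes -> [(24, 5), (24, 6), (25, 5), (25, 6), (31, 5), (31, 6)]
Unfold 2 (reflect across v@4): 12 holes -> [(24, 1), (24, 2), (24, 5), (24, 6), (25, 1), (25, 2), (25, 5), (25, 6), (31, 1), (31, 2), (31, 5), (31, 6)]
Unfold 3 (reflect across h@24): 24 holes -> [(16, 1), (16, 2), (16, 5), (16, 6), (22, 1), (22, 2), (22, 5), (22, 6), (23, 1), (23, 2), (23, 5), (23, 6), (24, 1), (24, 2), (24, 5), (24, 6), (25, 1), (25, 2), (25, 5), (25, 6), (31, 1), (31, 2), (31, 5), (31, 6)]
Unfold 4 (reflect across h@16): 48 holes -> [(0, 1), (0, 2), (0, 5), (0, 6), (6, 1), (6, 2), (6, 5), (6, 6), (7, 1), (7, 2), (7, 5), (7, 6), (8, 1), (8, 2), (8, 5), (8, 6), (9, 1), (9, 2), (9, 5), (9, 6), (15, 1), (15, 2), (15, 5), (15, 6), (16, 1), (16, 2), (16, 5), (16, 6), (22, 1), (22, 2), (22, 5), (22, 6), (23, 1), (23, 2), (23, 5), (23, 6), (24, 1), (24, 2), (24, 5), (24, 6), (25, 1), (25, 2), (25, 5), (25, 6), (31, 1), (31, 2), (31, 5), (31, 6)]
Holes: [(0, 1), (0, 2), (0, 5), (0, 6), (6, 1), (6, 2), (6, 5), (6, 6), (7, 1), (7, 2), (7, 5), (7, 6), (8, 1), (8, 2), (8, 5), (8, 6), (9, 1), (9, 2), (9, 5), (9, 6), (15, 1), (15, 2), (15, 5), (15, 6), (16, 1), (16, 2), (16, 5), (16, 6), (22, 1), (22, 2), (22, 5), (22, 6), (23, 1), (23, 2), (23, 5), (23, 6), (24, 1), (24, 2), (24, 5), (24, 6), (25, 1), (25, 2), (25, 5), (25, 6), (31, 1), (31, 2), (31, 5), (31, 6)]

Answer: no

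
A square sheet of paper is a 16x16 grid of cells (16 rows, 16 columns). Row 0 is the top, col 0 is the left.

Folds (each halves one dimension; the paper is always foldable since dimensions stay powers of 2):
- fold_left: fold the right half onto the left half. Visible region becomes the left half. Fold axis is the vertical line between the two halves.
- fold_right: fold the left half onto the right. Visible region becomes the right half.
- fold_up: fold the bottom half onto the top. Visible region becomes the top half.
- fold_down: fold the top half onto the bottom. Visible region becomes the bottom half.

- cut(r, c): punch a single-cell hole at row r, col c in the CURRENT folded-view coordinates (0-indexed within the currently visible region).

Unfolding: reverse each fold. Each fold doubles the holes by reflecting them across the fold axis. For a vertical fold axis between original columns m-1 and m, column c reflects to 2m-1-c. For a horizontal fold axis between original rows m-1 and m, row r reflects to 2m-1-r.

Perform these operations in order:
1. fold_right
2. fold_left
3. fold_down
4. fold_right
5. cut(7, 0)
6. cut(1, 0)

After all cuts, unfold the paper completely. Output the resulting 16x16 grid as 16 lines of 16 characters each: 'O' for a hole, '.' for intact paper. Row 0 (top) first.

Answer: .OO..OO..OO..OO.
................
................
................
................
................
.OO..OO..OO..OO.
................
................
.OO..OO..OO..OO.
................
................
................
................
................
.OO..OO..OO..OO.

Derivation:
Op 1 fold_right: fold axis v@8; visible region now rows[0,16) x cols[8,16) = 16x8
Op 2 fold_left: fold axis v@12; visible region now rows[0,16) x cols[8,12) = 16x4
Op 3 fold_down: fold axis h@8; visible region now rows[8,16) x cols[8,12) = 8x4
Op 4 fold_right: fold axis v@10; visible region now rows[8,16) x cols[10,12) = 8x2
Op 5 cut(7, 0): punch at orig (15,10); cuts so far [(15, 10)]; region rows[8,16) x cols[10,12) = 8x2
Op 6 cut(1, 0): punch at orig (9,10); cuts so far [(9, 10), (15, 10)]; region rows[8,16) x cols[10,12) = 8x2
Unfold 1 (reflect across v@10): 4 holes -> [(9, 9), (9, 10), (15, 9), (15, 10)]
Unfold 2 (reflect across h@8): 8 holes -> [(0, 9), (0, 10), (6, 9), (6, 10), (9, 9), (9, 10), (15, 9), (15, 10)]
Unfold 3 (reflect across v@12): 16 holes -> [(0, 9), (0, 10), (0, 13), (0, 14), (6, 9), (6, 10), (6, 13), (6, 14), (9, 9), (9, 10), (9, 13), (9, 14), (15, 9), (15, 10), (15, 13), (15, 14)]
Unfold 4 (reflect across v@8): 32 holes -> [(0, 1), (0, 2), (0, 5), (0, 6), (0, 9), (0, 10), (0, 13), (0, 14), (6, 1), (6, 2), (6, 5), (6, 6), (6, 9), (6, 10), (6, 13), (6, 14), (9, 1), (9, 2), (9, 5), (9, 6), (9, 9), (9, 10), (9, 13), (9, 14), (15, 1), (15, 2), (15, 5), (15, 6), (15, 9), (15, 10), (15, 13), (15, 14)]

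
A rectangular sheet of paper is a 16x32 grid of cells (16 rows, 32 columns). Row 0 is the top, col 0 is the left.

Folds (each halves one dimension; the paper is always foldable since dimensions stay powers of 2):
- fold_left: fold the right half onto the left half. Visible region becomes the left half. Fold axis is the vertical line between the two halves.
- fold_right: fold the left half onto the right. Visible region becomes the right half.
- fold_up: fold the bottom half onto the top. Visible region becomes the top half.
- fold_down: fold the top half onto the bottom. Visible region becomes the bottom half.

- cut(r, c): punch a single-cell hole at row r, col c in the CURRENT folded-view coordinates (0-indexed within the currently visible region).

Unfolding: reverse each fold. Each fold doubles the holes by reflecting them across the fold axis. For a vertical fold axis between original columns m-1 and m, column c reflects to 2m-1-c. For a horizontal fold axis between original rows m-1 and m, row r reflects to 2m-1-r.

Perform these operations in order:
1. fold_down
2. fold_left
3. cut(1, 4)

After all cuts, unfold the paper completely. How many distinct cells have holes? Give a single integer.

Op 1 fold_down: fold axis h@8; visible region now rows[8,16) x cols[0,32) = 8x32
Op 2 fold_left: fold axis v@16; visible region now rows[8,16) x cols[0,16) = 8x16
Op 3 cut(1, 4): punch at orig (9,4); cuts so far [(9, 4)]; region rows[8,16) x cols[0,16) = 8x16
Unfold 1 (reflect across v@16): 2 holes -> [(9, 4), (9, 27)]
Unfold 2 (reflect across h@8): 4 holes -> [(6, 4), (6, 27), (9, 4), (9, 27)]

Answer: 4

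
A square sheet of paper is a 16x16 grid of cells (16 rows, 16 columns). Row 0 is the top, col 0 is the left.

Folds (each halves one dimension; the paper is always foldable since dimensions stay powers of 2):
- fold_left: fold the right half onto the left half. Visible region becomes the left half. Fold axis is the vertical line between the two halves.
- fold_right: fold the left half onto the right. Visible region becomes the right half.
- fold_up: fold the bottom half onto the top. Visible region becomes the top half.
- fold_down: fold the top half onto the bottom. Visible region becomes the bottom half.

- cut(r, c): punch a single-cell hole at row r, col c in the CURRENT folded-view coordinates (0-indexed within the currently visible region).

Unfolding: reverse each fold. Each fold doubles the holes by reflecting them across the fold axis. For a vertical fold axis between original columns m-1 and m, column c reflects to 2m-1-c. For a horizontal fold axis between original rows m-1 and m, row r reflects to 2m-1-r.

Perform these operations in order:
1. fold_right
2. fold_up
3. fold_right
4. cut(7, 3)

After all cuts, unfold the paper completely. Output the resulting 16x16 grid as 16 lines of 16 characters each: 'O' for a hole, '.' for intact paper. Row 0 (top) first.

Answer: ................
................
................
................
................
................
................
O......OO......O
O......OO......O
................
................
................
................
................
................
................

Derivation:
Op 1 fold_right: fold axis v@8; visible region now rows[0,16) x cols[8,16) = 16x8
Op 2 fold_up: fold axis h@8; visible region now rows[0,8) x cols[8,16) = 8x8
Op 3 fold_right: fold axis v@12; visible region now rows[0,8) x cols[12,16) = 8x4
Op 4 cut(7, 3): punch at orig (7,15); cuts so far [(7, 15)]; region rows[0,8) x cols[12,16) = 8x4
Unfold 1 (reflect across v@12): 2 holes -> [(7, 8), (7, 15)]
Unfold 2 (reflect across h@8): 4 holes -> [(7, 8), (7, 15), (8, 8), (8, 15)]
Unfold 3 (reflect across v@8): 8 holes -> [(7, 0), (7, 7), (7, 8), (7, 15), (8, 0), (8, 7), (8, 8), (8, 15)]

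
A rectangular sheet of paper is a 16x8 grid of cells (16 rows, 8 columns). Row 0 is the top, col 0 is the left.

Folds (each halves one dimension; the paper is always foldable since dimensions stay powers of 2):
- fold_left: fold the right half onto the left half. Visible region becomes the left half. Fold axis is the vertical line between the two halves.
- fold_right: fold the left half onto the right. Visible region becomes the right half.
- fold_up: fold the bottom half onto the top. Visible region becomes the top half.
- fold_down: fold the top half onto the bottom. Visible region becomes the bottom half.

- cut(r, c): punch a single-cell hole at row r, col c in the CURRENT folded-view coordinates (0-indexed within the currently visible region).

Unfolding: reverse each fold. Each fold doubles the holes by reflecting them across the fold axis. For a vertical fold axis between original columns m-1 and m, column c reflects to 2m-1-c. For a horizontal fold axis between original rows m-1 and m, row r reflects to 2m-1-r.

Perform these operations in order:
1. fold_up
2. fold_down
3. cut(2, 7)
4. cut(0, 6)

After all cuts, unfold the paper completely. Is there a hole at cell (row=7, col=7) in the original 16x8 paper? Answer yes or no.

Answer: no

Derivation:
Op 1 fold_up: fold axis h@8; visible region now rows[0,8) x cols[0,8) = 8x8
Op 2 fold_down: fold axis h@4; visible region now rows[4,8) x cols[0,8) = 4x8
Op 3 cut(2, 7): punch at orig (6,7); cuts so far [(6, 7)]; region rows[4,8) x cols[0,8) = 4x8
Op 4 cut(0, 6): punch at orig (4,6); cuts so far [(4, 6), (6, 7)]; region rows[4,8) x cols[0,8) = 4x8
Unfold 1 (reflect across h@4): 4 holes -> [(1, 7), (3, 6), (4, 6), (6, 7)]
Unfold 2 (reflect across h@8): 8 holes -> [(1, 7), (3, 6), (4, 6), (6, 7), (9, 7), (11, 6), (12, 6), (14, 7)]
Holes: [(1, 7), (3, 6), (4, 6), (6, 7), (9, 7), (11, 6), (12, 6), (14, 7)]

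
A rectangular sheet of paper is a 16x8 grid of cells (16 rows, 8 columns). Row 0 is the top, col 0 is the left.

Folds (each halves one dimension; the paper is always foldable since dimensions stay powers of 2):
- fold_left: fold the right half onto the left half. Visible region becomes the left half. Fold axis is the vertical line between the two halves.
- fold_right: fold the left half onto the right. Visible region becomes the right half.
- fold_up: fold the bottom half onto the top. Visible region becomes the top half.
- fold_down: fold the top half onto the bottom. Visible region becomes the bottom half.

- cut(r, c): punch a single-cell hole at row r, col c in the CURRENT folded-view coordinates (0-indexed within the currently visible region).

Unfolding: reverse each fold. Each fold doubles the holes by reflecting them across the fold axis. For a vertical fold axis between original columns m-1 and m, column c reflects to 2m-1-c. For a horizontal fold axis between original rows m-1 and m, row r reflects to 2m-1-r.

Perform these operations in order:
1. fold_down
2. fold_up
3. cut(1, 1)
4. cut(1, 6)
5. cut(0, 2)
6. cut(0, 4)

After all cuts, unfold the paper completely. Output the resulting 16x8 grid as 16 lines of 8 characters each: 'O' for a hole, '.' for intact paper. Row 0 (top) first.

Answer: ..O.O...
.O....O.
........
........
........
........
.O....O.
..O.O...
..O.O...
.O....O.
........
........
........
........
.O....O.
..O.O...

Derivation:
Op 1 fold_down: fold axis h@8; visible region now rows[8,16) x cols[0,8) = 8x8
Op 2 fold_up: fold axis h@12; visible region now rows[8,12) x cols[0,8) = 4x8
Op 3 cut(1, 1): punch at orig (9,1); cuts so far [(9, 1)]; region rows[8,12) x cols[0,8) = 4x8
Op 4 cut(1, 6): punch at orig (9,6); cuts so far [(9, 1), (9, 6)]; region rows[8,12) x cols[0,8) = 4x8
Op 5 cut(0, 2): punch at orig (8,2); cuts so far [(8, 2), (9, 1), (9, 6)]; region rows[8,12) x cols[0,8) = 4x8
Op 6 cut(0, 4): punch at orig (8,4); cuts so far [(8, 2), (8, 4), (9, 1), (9, 6)]; region rows[8,12) x cols[0,8) = 4x8
Unfold 1 (reflect across h@12): 8 holes -> [(8, 2), (8, 4), (9, 1), (9, 6), (14, 1), (14, 6), (15, 2), (15, 4)]
Unfold 2 (reflect across h@8): 16 holes -> [(0, 2), (0, 4), (1, 1), (1, 6), (6, 1), (6, 6), (7, 2), (7, 4), (8, 2), (8, 4), (9, 1), (9, 6), (14, 1), (14, 6), (15, 2), (15, 4)]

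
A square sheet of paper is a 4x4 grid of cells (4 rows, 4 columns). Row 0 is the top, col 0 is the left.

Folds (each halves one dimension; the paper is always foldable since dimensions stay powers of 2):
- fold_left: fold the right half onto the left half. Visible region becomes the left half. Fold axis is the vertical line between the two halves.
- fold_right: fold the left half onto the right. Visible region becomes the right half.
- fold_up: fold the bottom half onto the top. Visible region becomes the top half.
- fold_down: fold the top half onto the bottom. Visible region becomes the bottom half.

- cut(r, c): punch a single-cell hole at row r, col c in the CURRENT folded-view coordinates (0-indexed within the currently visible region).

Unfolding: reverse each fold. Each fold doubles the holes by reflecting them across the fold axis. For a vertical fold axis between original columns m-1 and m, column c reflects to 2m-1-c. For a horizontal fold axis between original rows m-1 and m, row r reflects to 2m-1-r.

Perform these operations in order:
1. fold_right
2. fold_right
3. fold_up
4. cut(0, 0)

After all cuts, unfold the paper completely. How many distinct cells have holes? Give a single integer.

Answer: 8

Derivation:
Op 1 fold_right: fold axis v@2; visible region now rows[0,4) x cols[2,4) = 4x2
Op 2 fold_right: fold axis v@3; visible region now rows[0,4) x cols[3,4) = 4x1
Op 3 fold_up: fold axis h@2; visible region now rows[0,2) x cols[3,4) = 2x1
Op 4 cut(0, 0): punch at orig (0,3); cuts so far [(0, 3)]; region rows[0,2) x cols[3,4) = 2x1
Unfold 1 (reflect across h@2): 2 holes -> [(0, 3), (3, 3)]
Unfold 2 (reflect across v@3): 4 holes -> [(0, 2), (0, 3), (3, 2), (3, 3)]
Unfold 3 (reflect across v@2): 8 holes -> [(0, 0), (0, 1), (0, 2), (0, 3), (3, 0), (3, 1), (3, 2), (3, 3)]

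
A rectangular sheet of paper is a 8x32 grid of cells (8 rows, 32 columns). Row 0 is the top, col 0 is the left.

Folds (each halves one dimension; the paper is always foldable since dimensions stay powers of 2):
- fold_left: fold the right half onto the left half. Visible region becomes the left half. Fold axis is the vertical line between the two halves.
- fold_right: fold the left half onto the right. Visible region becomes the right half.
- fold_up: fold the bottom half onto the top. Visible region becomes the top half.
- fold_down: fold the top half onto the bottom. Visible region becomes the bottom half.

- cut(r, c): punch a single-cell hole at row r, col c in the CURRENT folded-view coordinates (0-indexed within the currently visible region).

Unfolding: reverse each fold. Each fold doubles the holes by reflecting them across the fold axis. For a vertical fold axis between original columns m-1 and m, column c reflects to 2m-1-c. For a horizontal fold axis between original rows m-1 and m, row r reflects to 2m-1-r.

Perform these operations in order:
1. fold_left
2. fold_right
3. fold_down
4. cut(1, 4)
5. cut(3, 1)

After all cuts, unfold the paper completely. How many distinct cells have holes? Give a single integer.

Op 1 fold_left: fold axis v@16; visible region now rows[0,8) x cols[0,16) = 8x16
Op 2 fold_right: fold axis v@8; visible region now rows[0,8) x cols[8,16) = 8x8
Op 3 fold_down: fold axis h@4; visible region now rows[4,8) x cols[8,16) = 4x8
Op 4 cut(1, 4): punch at orig (5,12); cuts so far [(5, 12)]; region rows[4,8) x cols[8,16) = 4x8
Op 5 cut(3, 1): punch at orig (7,9); cuts so far [(5, 12), (7, 9)]; region rows[4,8) x cols[8,16) = 4x8
Unfold 1 (reflect across h@4): 4 holes -> [(0, 9), (2, 12), (5, 12), (7, 9)]
Unfold 2 (reflect across v@8): 8 holes -> [(0, 6), (0, 9), (2, 3), (2, 12), (5, 3), (5, 12), (7, 6), (7, 9)]
Unfold 3 (reflect across v@16): 16 holes -> [(0, 6), (0, 9), (0, 22), (0, 25), (2, 3), (2, 12), (2, 19), (2, 28), (5, 3), (5, 12), (5, 19), (5, 28), (7, 6), (7, 9), (7, 22), (7, 25)]

Answer: 16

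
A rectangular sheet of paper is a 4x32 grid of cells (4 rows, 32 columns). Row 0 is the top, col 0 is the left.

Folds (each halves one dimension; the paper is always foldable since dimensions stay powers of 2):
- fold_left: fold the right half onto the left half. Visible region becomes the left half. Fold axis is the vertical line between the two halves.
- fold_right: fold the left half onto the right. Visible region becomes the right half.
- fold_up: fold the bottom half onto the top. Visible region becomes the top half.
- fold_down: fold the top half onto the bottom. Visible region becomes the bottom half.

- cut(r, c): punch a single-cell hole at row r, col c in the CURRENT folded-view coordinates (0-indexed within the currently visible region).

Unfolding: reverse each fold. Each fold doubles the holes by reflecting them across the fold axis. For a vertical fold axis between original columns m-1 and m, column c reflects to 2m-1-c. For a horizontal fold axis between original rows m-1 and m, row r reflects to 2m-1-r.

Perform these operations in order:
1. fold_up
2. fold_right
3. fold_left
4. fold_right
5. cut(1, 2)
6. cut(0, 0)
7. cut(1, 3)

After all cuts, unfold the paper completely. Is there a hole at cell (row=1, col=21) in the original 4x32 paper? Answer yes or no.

Answer: no

Derivation:
Op 1 fold_up: fold axis h@2; visible region now rows[0,2) x cols[0,32) = 2x32
Op 2 fold_right: fold axis v@16; visible region now rows[0,2) x cols[16,32) = 2x16
Op 3 fold_left: fold axis v@24; visible region now rows[0,2) x cols[16,24) = 2x8
Op 4 fold_right: fold axis v@20; visible region now rows[0,2) x cols[20,24) = 2x4
Op 5 cut(1, 2): punch at orig (1,22); cuts so far [(1, 22)]; region rows[0,2) x cols[20,24) = 2x4
Op 6 cut(0, 0): punch at orig (0,20); cuts so far [(0, 20), (1, 22)]; region rows[0,2) x cols[20,24) = 2x4
Op 7 cut(1, 3): punch at orig (1,23); cuts so far [(0, 20), (1, 22), (1, 23)]; region rows[0,2) x cols[20,24) = 2x4
Unfold 1 (reflect across v@20): 6 holes -> [(0, 19), (0, 20), (1, 16), (1, 17), (1, 22), (1, 23)]
Unfold 2 (reflect across v@24): 12 holes -> [(0, 19), (0, 20), (0, 27), (0, 28), (1, 16), (1, 17), (1, 22), (1, 23), (1, 24), (1, 25), (1, 30), (1, 31)]
Unfold 3 (reflect across v@16): 24 holes -> [(0, 3), (0, 4), (0, 11), (0, 12), (0, 19), (0, 20), (0, 27), (0, 28), (1, 0), (1, 1), (1, 6), (1, 7), (1, 8), (1, 9), (1, 14), (1, 15), (1, 16), (1, 17), (1, 22), (1, 23), (1, 24), (1, 25), (1, 30), (1, 31)]
Unfold 4 (reflect across h@2): 48 holes -> [(0, 3), (0, 4), (0, 11), (0, 12), (0, 19), (0, 20), (0, 27), (0, 28), (1, 0), (1, 1), (1, 6), (1, 7), (1, 8), (1, 9), (1, 14), (1, 15), (1, 16), (1, 17), (1, 22), (1, 23), (1, 24), (1, 25), (1, 30), (1, 31), (2, 0), (2, 1), (2, 6), (2, 7), (2, 8), (2, 9), (2, 14), (2, 15), (2, 16), (2, 17), (2, 22), (2, 23), (2, 24), (2, 25), (2, 30), (2, 31), (3, 3), (3, 4), (3, 11), (3, 12), (3, 19), (3, 20), (3, 27), (3, 28)]
Holes: [(0, 3), (0, 4), (0, 11), (0, 12), (0, 19), (0, 20), (0, 27), (0, 28), (1, 0), (1, 1), (1, 6), (1, 7), (1, 8), (1, 9), (1, 14), (1, 15), (1, 16), (1, 17), (1, 22), (1, 23), (1, 24), (1, 25), (1, 30), (1, 31), (2, 0), (2, 1), (2, 6), (2, 7), (2, 8), (2, 9), (2, 14), (2, 15), (2, 16), (2, 17), (2, 22), (2, 23), (2, 24), (2, 25), (2, 30), (2, 31), (3, 3), (3, 4), (3, 11), (3, 12), (3, 19), (3, 20), (3, 27), (3, 28)]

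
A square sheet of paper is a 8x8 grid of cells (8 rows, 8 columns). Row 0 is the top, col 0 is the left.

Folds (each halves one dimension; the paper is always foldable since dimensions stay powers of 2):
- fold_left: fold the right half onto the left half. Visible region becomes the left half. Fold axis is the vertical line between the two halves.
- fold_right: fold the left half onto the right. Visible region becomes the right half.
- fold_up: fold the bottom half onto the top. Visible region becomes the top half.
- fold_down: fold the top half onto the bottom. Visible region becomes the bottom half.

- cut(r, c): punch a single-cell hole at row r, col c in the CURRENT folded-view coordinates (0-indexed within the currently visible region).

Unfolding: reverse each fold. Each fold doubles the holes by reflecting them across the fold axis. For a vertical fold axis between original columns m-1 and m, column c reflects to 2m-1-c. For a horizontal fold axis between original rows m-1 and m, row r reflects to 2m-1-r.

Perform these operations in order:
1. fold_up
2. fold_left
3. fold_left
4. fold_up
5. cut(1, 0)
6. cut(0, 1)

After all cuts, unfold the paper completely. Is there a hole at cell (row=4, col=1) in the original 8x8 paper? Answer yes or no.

Op 1 fold_up: fold axis h@4; visible region now rows[0,4) x cols[0,8) = 4x8
Op 2 fold_left: fold axis v@4; visible region now rows[0,4) x cols[0,4) = 4x4
Op 3 fold_left: fold axis v@2; visible region now rows[0,4) x cols[0,2) = 4x2
Op 4 fold_up: fold axis h@2; visible region now rows[0,2) x cols[0,2) = 2x2
Op 5 cut(1, 0): punch at orig (1,0); cuts so far [(1, 0)]; region rows[0,2) x cols[0,2) = 2x2
Op 6 cut(0, 1): punch at orig (0,1); cuts so far [(0, 1), (1, 0)]; region rows[0,2) x cols[0,2) = 2x2
Unfold 1 (reflect across h@2): 4 holes -> [(0, 1), (1, 0), (2, 0), (3, 1)]
Unfold 2 (reflect across v@2): 8 holes -> [(0, 1), (0, 2), (1, 0), (1, 3), (2, 0), (2, 3), (3, 1), (3, 2)]
Unfold 3 (reflect across v@4): 16 holes -> [(0, 1), (0, 2), (0, 5), (0, 6), (1, 0), (1, 3), (1, 4), (1, 7), (2, 0), (2, 3), (2, 4), (2, 7), (3, 1), (3, 2), (3, 5), (3, 6)]
Unfold 4 (reflect across h@4): 32 holes -> [(0, 1), (0, 2), (0, 5), (0, 6), (1, 0), (1, 3), (1, 4), (1, 7), (2, 0), (2, 3), (2, 4), (2, 7), (3, 1), (3, 2), (3, 5), (3, 6), (4, 1), (4, 2), (4, 5), (4, 6), (5, 0), (5, 3), (5, 4), (5, 7), (6, 0), (6, 3), (6, 4), (6, 7), (7, 1), (7, 2), (7, 5), (7, 6)]
Holes: [(0, 1), (0, 2), (0, 5), (0, 6), (1, 0), (1, 3), (1, 4), (1, 7), (2, 0), (2, 3), (2, 4), (2, 7), (3, 1), (3, 2), (3, 5), (3, 6), (4, 1), (4, 2), (4, 5), (4, 6), (5, 0), (5, 3), (5, 4), (5, 7), (6, 0), (6, 3), (6, 4), (6, 7), (7, 1), (7, 2), (7, 5), (7, 6)]

Answer: yes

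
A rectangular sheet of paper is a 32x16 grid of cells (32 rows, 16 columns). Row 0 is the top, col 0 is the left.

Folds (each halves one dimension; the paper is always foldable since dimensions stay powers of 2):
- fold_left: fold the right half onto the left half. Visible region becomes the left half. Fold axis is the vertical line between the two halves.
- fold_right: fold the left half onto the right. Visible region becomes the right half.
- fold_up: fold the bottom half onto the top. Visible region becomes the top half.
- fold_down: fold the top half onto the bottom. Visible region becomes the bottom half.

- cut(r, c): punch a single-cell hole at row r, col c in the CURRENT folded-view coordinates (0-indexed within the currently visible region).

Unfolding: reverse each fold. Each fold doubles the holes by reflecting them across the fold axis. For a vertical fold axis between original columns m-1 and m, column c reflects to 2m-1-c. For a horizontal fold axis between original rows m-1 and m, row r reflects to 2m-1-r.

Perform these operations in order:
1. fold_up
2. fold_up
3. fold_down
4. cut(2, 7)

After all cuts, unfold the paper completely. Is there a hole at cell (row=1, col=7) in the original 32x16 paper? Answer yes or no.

Answer: yes

Derivation:
Op 1 fold_up: fold axis h@16; visible region now rows[0,16) x cols[0,16) = 16x16
Op 2 fold_up: fold axis h@8; visible region now rows[0,8) x cols[0,16) = 8x16
Op 3 fold_down: fold axis h@4; visible region now rows[4,8) x cols[0,16) = 4x16
Op 4 cut(2, 7): punch at orig (6,7); cuts so far [(6, 7)]; region rows[4,8) x cols[0,16) = 4x16
Unfold 1 (reflect across h@4): 2 holes -> [(1, 7), (6, 7)]
Unfold 2 (reflect across h@8): 4 holes -> [(1, 7), (6, 7), (9, 7), (14, 7)]
Unfold 3 (reflect across h@16): 8 holes -> [(1, 7), (6, 7), (9, 7), (14, 7), (17, 7), (22, 7), (25, 7), (30, 7)]
Holes: [(1, 7), (6, 7), (9, 7), (14, 7), (17, 7), (22, 7), (25, 7), (30, 7)]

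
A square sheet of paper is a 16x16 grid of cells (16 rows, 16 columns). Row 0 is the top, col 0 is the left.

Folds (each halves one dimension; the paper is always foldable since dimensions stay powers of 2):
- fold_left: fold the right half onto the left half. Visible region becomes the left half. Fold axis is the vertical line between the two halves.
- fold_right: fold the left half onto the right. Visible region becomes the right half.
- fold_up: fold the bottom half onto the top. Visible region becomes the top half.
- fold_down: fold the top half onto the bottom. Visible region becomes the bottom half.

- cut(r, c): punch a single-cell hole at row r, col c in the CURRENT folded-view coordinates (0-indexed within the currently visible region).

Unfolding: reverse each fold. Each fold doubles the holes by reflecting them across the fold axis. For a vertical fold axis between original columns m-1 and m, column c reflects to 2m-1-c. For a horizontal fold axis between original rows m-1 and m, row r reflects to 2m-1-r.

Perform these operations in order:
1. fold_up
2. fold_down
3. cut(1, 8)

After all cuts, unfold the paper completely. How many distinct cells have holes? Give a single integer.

Answer: 4

Derivation:
Op 1 fold_up: fold axis h@8; visible region now rows[0,8) x cols[0,16) = 8x16
Op 2 fold_down: fold axis h@4; visible region now rows[4,8) x cols[0,16) = 4x16
Op 3 cut(1, 8): punch at orig (5,8); cuts so far [(5, 8)]; region rows[4,8) x cols[0,16) = 4x16
Unfold 1 (reflect across h@4): 2 holes -> [(2, 8), (5, 8)]
Unfold 2 (reflect across h@8): 4 holes -> [(2, 8), (5, 8), (10, 8), (13, 8)]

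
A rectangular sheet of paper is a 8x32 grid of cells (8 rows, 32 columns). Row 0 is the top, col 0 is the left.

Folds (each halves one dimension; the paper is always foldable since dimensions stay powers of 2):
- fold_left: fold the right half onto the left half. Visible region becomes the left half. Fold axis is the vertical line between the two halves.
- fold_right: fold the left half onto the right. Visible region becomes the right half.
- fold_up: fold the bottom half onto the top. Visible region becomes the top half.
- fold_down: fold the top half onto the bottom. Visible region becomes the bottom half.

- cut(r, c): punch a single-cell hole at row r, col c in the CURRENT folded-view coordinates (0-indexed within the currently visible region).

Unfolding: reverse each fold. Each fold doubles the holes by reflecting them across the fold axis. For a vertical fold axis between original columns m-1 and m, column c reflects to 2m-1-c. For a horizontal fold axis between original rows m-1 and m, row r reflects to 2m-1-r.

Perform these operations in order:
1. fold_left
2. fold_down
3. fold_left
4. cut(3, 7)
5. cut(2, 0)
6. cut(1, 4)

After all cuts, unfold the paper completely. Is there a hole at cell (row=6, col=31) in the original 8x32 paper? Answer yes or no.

Answer: yes

Derivation:
Op 1 fold_left: fold axis v@16; visible region now rows[0,8) x cols[0,16) = 8x16
Op 2 fold_down: fold axis h@4; visible region now rows[4,8) x cols[0,16) = 4x16
Op 3 fold_left: fold axis v@8; visible region now rows[4,8) x cols[0,8) = 4x8
Op 4 cut(3, 7): punch at orig (7,7); cuts so far [(7, 7)]; region rows[4,8) x cols[0,8) = 4x8
Op 5 cut(2, 0): punch at orig (6,0); cuts so far [(6, 0), (7, 7)]; region rows[4,8) x cols[0,8) = 4x8
Op 6 cut(1, 4): punch at orig (5,4); cuts so far [(5, 4), (6, 0), (7, 7)]; region rows[4,8) x cols[0,8) = 4x8
Unfold 1 (reflect across v@8): 6 holes -> [(5, 4), (5, 11), (6, 0), (6, 15), (7, 7), (7, 8)]
Unfold 2 (reflect across h@4): 12 holes -> [(0, 7), (0, 8), (1, 0), (1, 15), (2, 4), (2, 11), (5, 4), (5, 11), (6, 0), (6, 15), (7, 7), (7, 8)]
Unfold 3 (reflect across v@16): 24 holes -> [(0, 7), (0, 8), (0, 23), (0, 24), (1, 0), (1, 15), (1, 16), (1, 31), (2, 4), (2, 11), (2, 20), (2, 27), (5, 4), (5, 11), (5, 20), (5, 27), (6, 0), (6, 15), (6, 16), (6, 31), (7, 7), (7, 8), (7, 23), (7, 24)]
Holes: [(0, 7), (0, 8), (0, 23), (0, 24), (1, 0), (1, 15), (1, 16), (1, 31), (2, 4), (2, 11), (2, 20), (2, 27), (5, 4), (5, 11), (5, 20), (5, 27), (6, 0), (6, 15), (6, 16), (6, 31), (7, 7), (7, 8), (7, 23), (7, 24)]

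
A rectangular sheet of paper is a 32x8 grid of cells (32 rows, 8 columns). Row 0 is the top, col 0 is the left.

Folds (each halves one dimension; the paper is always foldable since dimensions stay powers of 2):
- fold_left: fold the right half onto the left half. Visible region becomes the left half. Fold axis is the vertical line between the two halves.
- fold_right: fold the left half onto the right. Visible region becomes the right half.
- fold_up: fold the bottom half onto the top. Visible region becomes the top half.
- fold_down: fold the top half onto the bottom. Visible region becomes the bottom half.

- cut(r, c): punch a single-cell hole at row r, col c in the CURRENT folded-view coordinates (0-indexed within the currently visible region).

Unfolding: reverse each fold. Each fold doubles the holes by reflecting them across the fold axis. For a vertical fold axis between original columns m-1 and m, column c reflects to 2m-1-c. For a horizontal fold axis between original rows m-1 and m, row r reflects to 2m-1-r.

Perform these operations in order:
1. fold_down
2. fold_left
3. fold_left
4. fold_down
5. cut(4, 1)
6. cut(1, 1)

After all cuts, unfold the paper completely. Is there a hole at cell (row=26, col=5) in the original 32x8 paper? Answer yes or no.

Answer: no

Derivation:
Op 1 fold_down: fold axis h@16; visible region now rows[16,32) x cols[0,8) = 16x8
Op 2 fold_left: fold axis v@4; visible region now rows[16,32) x cols[0,4) = 16x4
Op 3 fold_left: fold axis v@2; visible region now rows[16,32) x cols[0,2) = 16x2
Op 4 fold_down: fold axis h@24; visible region now rows[24,32) x cols[0,2) = 8x2
Op 5 cut(4, 1): punch at orig (28,1); cuts so far [(28, 1)]; region rows[24,32) x cols[0,2) = 8x2
Op 6 cut(1, 1): punch at orig (25,1); cuts so far [(25, 1), (28, 1)]; region rows[24,32) x cols[0,2) = 8x2
Unfold 1 (reflect across h@24): 4 holes -> [(19, 1), (22, 1), (25, 1), (28, 1)]
Unfold 2 (reflect across v@2): 8 holes -> [(19, 1), (19, 2), (22, 1), (22, 2), (25, 1), (25, 2), (28, 1), (28, 2)]
Unfold 3 (reflect across v@4): 16 holes -> [(19, 1), (19, 2), (19, 5), (19, 6), (22, 1), (22, 2), (22, 5), (22, 6), (25, 1), (25, 2), (25, 5), (25, 6), (28, 1), (28, 2), (28, 5), (28, 6)]
Unfold 4 (reflect across h@16): 32 holes -> [(3, 1), (3, 2), (3, 5), (3, 6), (6, 1), (6, 2), (6, 5), (6, 6), (9, 1), (9, 2), (9, 5), (9, 6), (12, 1), (12, 2), (12, 5), (12, 6), (19, 1), (19, 2), (19, 5), (19, 6), (22, 1), (22, 2), (22, 5), (22, 6), (25, 1), (25, 2), (25, 5), (25, 6), (28, 1), (28, 2), (28, 5), (28, 6)]
Holes: [(3, 1), (3, 2), (3, 5), (3, 6), (6, 1), (6, 2), (6, 5), (6, 6), (9, 1), (9, 2), (9, 5), (9, 6), (12, 1), (12, 2), (12, 5), (12, 6), (19, 1), (19, 2), (19, 5), (19, 6), (22, 1), (22, 2), (22, 5), (22, 6), (25, 1), (25, 2), (25, 5), (25, 6), (28, 1), (28, 2), (28, 5), (28, 6)]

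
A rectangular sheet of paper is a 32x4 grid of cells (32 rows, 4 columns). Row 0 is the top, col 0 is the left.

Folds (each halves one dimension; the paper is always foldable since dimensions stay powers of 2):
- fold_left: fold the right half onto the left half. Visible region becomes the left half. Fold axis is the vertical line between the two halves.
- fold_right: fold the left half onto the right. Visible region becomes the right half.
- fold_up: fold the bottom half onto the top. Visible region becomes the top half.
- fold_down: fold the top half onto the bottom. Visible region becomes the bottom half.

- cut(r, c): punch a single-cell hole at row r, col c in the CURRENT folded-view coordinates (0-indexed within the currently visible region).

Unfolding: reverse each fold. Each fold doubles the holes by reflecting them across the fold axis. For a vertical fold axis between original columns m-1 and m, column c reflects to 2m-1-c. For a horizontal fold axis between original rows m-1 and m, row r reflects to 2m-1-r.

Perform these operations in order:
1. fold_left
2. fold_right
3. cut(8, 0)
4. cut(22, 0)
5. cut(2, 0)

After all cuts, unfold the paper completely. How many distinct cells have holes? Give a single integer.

Answer: 12

Derivation:
Op 1 fold_left: fold axis v@2; visible region now rows[0,32) x cols[0,2) = 32x2
Op 2 fold_right: fold axis v@1; visible region now rows[0,32) x cols[1,2) = 32x1
Op 3 cut(8, 0): punch at orig (8,1); cuts so far [(8, 1)]; region rows[0,32) x cols[1,2) = 32x1
Op 4 cut(22, 0): punch at orig (22,1); cuts so far [(8, 1), (22, 1)]; region rows[0,32) x cols[1,2) = 32x1
Op 5 cut(2, 0): punch at orig (2,1); cuts so far [(2, 1), (8, 1), (22, 1)]; region rows[0,32) x cols[1,2) = 32x1
Unfold 1 (reflect across v@1): 6 holes -> [(2, 0), (2, 1), (8, 0), (8, 1), (22, 0), (22, 1)]
Unfold 2 (reflect across v@2): 12 holes -> [(2, 0), (2, 1), (2, 2), (2, 3), (8, 0), (8, 1), (8, 2), (8, 3), (22, 0), (22, 1), (22, 2), (22, 3)]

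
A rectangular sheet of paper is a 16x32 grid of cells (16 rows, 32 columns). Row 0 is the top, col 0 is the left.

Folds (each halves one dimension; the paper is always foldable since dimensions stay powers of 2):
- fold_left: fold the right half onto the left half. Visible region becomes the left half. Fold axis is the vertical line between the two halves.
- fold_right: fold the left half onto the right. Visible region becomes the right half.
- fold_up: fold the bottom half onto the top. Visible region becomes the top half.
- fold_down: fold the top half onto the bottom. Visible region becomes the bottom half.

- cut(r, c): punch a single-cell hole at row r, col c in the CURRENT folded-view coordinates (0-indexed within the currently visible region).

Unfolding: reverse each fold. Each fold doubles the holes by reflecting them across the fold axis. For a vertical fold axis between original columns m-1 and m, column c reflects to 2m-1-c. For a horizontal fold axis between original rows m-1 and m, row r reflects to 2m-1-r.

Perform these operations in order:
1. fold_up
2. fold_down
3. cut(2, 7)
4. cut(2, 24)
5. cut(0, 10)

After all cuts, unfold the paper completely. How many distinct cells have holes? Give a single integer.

Op 1 fold_up: fold axis h@8; visible region now rows[0,8) x cols[0,32) = 8x32
Op 2 fold_down: fold axis h@4; visible region now rows[4,8) x cols[0,32) = 4x32
Op 3 cut(2, 7): punch at orig (6,7); cuts so far [(6, 7)]; region rows[4,8) x cols[0,32) = 4x32
Op 4 cut(2, 24): punch at orig (6,24); cuts so far [(6, 7), (6, 24)]; region rows[4,8) x cols[0,32) = 4x32
Op 5 cut(0, 10): punch at orig (4,10); cuts so far [(4, 10), (6, 7), (6, 24)]; region rows[4,8) x cols[0,32) = 4x32
Unfold 1 (reflect across h@4): 6 holes -> [(1, 7), (1, 24), (3, 10), (4, 10), (6, 7), (6, 24)]
Unfold 2 (reflect across h@8): 12 holes -> [(1, 7), (1, 24), (3, 10), (4, 10), (6, 7), (6, 24), (9, 7), (9, 24), (11, 10), (12, 10), (14, 7), (14, 24)]

Answer: 12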